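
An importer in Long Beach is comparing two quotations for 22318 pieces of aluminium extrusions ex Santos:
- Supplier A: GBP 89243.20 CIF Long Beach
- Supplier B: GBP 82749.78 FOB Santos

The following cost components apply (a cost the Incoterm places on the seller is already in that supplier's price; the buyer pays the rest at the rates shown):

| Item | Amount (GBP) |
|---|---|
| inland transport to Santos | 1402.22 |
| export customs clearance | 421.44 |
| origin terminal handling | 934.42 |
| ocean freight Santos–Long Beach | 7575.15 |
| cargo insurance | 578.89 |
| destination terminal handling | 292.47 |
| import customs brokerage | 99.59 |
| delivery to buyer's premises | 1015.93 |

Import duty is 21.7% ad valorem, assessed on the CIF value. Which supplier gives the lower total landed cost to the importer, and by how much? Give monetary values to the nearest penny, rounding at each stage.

Supplier A (CIF):
The CIF price already equals the CIF value: 89243.20
Import duty = 89243.20 × 21.7% = 19365.77
Buyer bears (A): 292.47 + 99.59 + 1015.93 = 1407.99
Landed cost (A) = invoice 89243.20 + 1407.99 + duty 19365.77 = 110016.96
Supplier B (FOB):
CIF value = FOB price + freight + insurance = 82749.78 + 7575.15 + 578.89 = 90903.82
Import duty = 90903.82 × 21.7% = 19726.13
Buyer bears (B): 7575.15 + 578.89 + 292.47 + 99.59 + 1015.93 = 9562.03
Landed cost (B) = invoice 82749.78 + 9562.03 + duty 19726.13 = 112037.94
Difference = |110016.96 − 112037.94| = 2020.98

Supplier A is cheaper by GBP 2020.98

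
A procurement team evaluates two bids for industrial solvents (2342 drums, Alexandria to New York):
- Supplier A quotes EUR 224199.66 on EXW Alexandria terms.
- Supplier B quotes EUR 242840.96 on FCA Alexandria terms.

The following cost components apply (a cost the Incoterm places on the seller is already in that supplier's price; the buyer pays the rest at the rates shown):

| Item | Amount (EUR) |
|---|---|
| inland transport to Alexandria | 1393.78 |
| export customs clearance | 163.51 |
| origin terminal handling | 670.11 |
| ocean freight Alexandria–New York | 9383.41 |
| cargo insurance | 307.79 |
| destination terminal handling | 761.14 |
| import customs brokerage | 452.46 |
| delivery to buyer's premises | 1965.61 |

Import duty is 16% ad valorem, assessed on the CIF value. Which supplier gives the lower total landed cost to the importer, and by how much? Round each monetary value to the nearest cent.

Supplier A (EXW):
CIF value = EXW price + inland to port + export clearance + origin terminal + freight + insurance = 224199.66 + 1393.78 + 163.51 + 670.11 + 9383.41 + 307.79 = 236118.26
Import duty = 236118.26 × 16% = 37778.92
Buyer bears (A): 1393.78 + 163.51 + 670.11 + 9383.41 + 307.79 + 761.14 + 452.46 + 1965.61 = 15097.81
Landed cost (A) = invoice 224199.66 + 15097.81 + duty 37778.92 = 277076.39
Supplier B (FCA):
CIF value = FCA price + origin terminal + freight + insurance = 242840.96 + 670.11 + 9383.41 + 307.79 = 253202.27
Import duty = 253202.27 × 16% = 40512.36
Buyer bears (B): 670.11 + 9383.41 + 307.79 + 761.14 + 452.46 + 1965.61 = 13540.52
Landed cost (B) = invoice 242840.96 + 13540.52 + duty 40512.36 = 296893.84
Difference = |277076.39 − 296893.84| = 19817.45

Supplier A is cheaper by EUR 19817.45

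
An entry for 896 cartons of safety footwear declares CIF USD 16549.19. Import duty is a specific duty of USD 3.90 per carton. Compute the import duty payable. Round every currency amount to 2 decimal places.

Import duty = 896 × 3.90 = 3494.40

Import duty: USD 3494.40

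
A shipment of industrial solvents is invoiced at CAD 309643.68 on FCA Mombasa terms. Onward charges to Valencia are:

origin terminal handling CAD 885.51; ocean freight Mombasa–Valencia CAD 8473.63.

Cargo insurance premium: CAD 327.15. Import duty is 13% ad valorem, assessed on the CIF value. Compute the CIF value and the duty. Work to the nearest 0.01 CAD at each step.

CIF = FCA price + pre-shipment costs + freight + insurance
CIF = 309643.68 + 885.51 + 8473.63 + 327.15 = 319329.97
Import duty = 319329.97 × 13% = 41512.90

CIF value: CAD 319329.97; import duty: CAD 41512.90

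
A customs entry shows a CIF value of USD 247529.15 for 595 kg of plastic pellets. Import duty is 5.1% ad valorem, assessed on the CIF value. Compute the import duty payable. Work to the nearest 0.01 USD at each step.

Import duty: USD 12623.99

Import duty = 247529.15 × 5.1% = 12623.99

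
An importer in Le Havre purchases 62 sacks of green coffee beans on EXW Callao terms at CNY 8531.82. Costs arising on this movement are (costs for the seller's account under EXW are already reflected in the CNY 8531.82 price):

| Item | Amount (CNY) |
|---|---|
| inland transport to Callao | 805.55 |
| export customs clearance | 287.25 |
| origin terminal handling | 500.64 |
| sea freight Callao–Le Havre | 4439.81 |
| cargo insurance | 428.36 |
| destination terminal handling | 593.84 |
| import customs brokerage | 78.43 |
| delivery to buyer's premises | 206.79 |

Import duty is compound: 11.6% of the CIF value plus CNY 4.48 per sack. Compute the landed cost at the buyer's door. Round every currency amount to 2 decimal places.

Total landed cost: CNY 17889.49

EXW: the seller makes goods available at their premises; the buyer bears all onward costs.
CIF value = EXW price + inland to port + export clearance + origin terminal + freight + insurance = 8531.82 + 805.55 + 287.25 + 500.64 + 4439.81 + 428.36 = 14993.43
Ad valorem component: 14993.43 × 11.6% = 1739.24
Specific component: 62 × 4.48 = 277.76
Import duty = 1739.24 + 277.76 = 2017.00
Buyer bears: inland to port 805.55 + export clearance 287.25 + origin terminal 500.64 + freight 4439.81 + insurance 428.36 + destination terminal 593.84 + brokerage 78.43 + delivery 206.79 + duty 2017.00 = 9357.67
Landed cost = invoice 8531.82 + 9357.67 = 17889.49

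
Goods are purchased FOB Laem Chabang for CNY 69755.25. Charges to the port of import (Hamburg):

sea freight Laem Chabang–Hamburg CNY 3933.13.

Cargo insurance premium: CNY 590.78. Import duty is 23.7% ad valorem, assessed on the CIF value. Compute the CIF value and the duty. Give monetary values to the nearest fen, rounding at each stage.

CIF value: CNY 74279.16; import duty: CNY 17604.16

CIF = FOB price + freight + insurance
CIF = 69755.25 + 3933.13 + 590.78 = 74279.16
Import duty = 74279.16 × 23.7% = 17604.16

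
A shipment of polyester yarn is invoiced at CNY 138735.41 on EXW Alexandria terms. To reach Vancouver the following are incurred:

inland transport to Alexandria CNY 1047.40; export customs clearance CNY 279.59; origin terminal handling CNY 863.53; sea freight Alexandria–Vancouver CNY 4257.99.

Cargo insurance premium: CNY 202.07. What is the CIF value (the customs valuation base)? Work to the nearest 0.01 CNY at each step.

CIF = EXW price + pre-shipment costs + freight + insurance
CIF = 138735.41 + 1047.40 + 279.59 + 863.53 + 4257.99 + 202.07 = 145385.99

CIF value: CNY 145385.99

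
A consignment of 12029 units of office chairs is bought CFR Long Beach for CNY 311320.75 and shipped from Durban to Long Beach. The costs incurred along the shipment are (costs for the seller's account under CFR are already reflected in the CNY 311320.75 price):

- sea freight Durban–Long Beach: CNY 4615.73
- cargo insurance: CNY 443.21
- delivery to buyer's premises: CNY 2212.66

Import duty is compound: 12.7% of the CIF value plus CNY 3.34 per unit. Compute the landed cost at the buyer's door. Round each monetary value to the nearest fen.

Total landed cost: CNY 393747.50

CFR: the seller pays costs through ocean freight to the destination port, but not insurance.
Already in the invoice (seller's account under CFR): freight — exclude.
CIF value = CFR price + insurance = 311320.75 + 443.21 = 311763.96
Ad valorem component: 311763.96 × 12.7% = 39594.02
Specific component: 12029 × 3.34 = 40176.86
Import duty = 39594.02 + 40176.86 = 79770.88
Buyer bears: insurance 443.21 + delivery 2212.66 + duty 79770.88 = 82426.75
Landed cost = invoice 311320.75 + 82426.75 = 393747.50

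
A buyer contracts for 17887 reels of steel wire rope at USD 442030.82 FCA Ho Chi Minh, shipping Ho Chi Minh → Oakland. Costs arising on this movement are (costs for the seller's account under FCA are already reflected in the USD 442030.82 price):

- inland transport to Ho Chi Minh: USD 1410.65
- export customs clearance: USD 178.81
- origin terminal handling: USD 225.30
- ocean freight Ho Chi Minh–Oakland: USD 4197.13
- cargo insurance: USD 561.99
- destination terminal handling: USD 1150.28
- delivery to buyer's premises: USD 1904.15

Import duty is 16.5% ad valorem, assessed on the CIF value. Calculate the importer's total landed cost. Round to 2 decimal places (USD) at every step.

Total landed cost: USD 523827.18

FCA: the seller delivers export-cleared goods to the carrier; the buyer bears costs from that point.
Already in the invoice (seller's account under FCA): inland to port, export clearance — exclude.
CIF value = FCA price + origin terminal + freight + insurance = 442030.82 + 225.30 + 4197.13 + 561.99 = 447015.24
Import duty = 447015.24 × 16.5% = 73757.51
Buyer bears: origin terminal 225.30 + freight 4197.13 + insurance 561.99 + destination terminal 1150.28 + delivery 1904.15 + duty 73757.51 = 81796.36
Landed cost = invoice 442030.82 + 81796.36 = 523827.18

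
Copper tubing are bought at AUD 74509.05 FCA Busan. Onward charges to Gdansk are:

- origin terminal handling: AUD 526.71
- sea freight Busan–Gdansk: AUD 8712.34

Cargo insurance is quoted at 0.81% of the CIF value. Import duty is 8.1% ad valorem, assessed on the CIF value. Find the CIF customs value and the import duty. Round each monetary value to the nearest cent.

Let C be the CIF value. C = FCA price + pre-shipment costs + freight + 0.81% × C
C − 0.81% × C = 74509.05 + 526.71 + 8712.34
0.9919 × C = 83748.10
C = 83748.10 / 0.9919 = 84432.00
Insurance premium = 0.81% × 84432.00 = 683.90
Import duty = 84432.00 × 8.1% = 6838.99

CIF value: AUD 84432.00; import duty: AUD 6838.99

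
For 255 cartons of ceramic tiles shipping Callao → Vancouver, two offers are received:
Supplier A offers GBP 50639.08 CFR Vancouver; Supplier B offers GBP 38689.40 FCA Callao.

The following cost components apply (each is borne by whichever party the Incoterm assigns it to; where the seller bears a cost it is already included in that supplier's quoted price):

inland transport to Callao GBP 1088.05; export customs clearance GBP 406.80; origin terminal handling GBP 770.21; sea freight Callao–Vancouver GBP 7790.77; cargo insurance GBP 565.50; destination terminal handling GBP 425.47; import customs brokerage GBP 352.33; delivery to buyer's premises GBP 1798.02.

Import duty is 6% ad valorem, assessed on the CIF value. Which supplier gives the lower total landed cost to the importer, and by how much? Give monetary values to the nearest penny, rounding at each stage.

Supplier B is cheaper by GBP 3592.02

Supplier A (CFR):
CIF value = CFR price + insurance = 50639.08 + 565.50 = 51204.58
Import duty = 51204.58 × 6% = 3072.27
Buyer bears (A): 565.50 + 425.47 + 352.33 + 1798.02 = 3141.32
Landed cost (A) = invoice 50639.08 + 3141.32 + duty 3072.27 = 56852.67
Supplier B (FCA):
CIF value = FCA price + origin terminal + freight + insurance = 38689.40 + 770.21 + 7790.77 + 565.50 = 47815.88
Import duty = 47815.88 × 6% = 2868.95
Buyer bears (B): 770.21 + 7790.77 + 565.50 + 425.47 + 352.33 + 1798.02 = 11702.30
Landed cost (B) = invoice 38689.40 + 11702.30 + duty 2868.95 = 53260.65
Difference = |56852.67 − 53260.65| = 3592.02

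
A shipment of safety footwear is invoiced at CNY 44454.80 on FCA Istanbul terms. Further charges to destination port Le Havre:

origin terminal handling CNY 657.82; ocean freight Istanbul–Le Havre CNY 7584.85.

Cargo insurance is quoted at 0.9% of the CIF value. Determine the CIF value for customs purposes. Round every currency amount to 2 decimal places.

Let C be the CIF value. C = FCA price + pre-shipment costs + freight + 0.9% × C
C − 0.9% × C = 44454.80 + 657.82 + 7584.85
0.991 × C = 52697.47
C = 52697.47 / 0.991 = 53176.05
Insurance premium = 0.9% × 53176.05 = 478.58

CIF value: CNY 53176.05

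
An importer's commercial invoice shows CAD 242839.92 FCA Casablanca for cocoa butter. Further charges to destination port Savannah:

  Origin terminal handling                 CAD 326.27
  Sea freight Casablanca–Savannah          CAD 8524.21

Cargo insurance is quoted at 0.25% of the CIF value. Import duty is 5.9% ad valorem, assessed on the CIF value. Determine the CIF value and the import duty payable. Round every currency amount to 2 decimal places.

CIF value: CAD 252321.20; import duty: CAD 14886.95

Let C be the CIF value. C = FCA price + pre-shipment costs + freight + 0.25% × C
C − 0.25% × C = 242839.92 + 326.27 + 8524.21
0.9975 × C = 251690.40
C = 251690.40 / 0.9975 = 252321.20
Insurance premium = 0.25% × 252321.20 = 630.80
Import duty = 252321.20 × 5.9% = 14886.95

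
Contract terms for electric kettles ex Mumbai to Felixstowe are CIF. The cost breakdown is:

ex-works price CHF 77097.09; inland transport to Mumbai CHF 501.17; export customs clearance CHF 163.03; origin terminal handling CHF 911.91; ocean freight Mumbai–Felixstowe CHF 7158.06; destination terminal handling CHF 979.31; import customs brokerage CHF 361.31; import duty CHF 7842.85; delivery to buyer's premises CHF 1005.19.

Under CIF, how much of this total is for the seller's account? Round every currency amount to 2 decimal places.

Seller's account: CHF 85831.26

CIF: the seller pays costs through ocean freight and marine insurance to the destination port.
Seller's account: goods 77097.09 + inland to port 501.17 + export clearance 163.03 + origin terminal 911.91 + freight 7158.06 = 85831.26
Buyer's account: destination terminal 979.31 + brokerage 361.31 + duty 7842.85 + delivery 1005.19 = 10188.66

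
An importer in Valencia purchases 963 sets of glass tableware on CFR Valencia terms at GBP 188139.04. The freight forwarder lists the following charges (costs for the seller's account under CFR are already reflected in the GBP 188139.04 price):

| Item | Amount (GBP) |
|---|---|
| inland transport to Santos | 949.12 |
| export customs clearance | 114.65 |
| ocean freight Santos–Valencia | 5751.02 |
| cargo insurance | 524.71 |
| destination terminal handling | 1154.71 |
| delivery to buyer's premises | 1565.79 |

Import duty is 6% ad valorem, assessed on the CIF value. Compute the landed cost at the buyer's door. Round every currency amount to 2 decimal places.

CFR: the seller pays costs through ocean freight to the destination port, but not insurance.
Already in the invoice (seller's account under CFR): inland to port, export clearance, freight — exclude.
CIF value = CFR price + insurance = 188139.04 + 524.71 = 188663.75
Import duty = 188663.75 × 6% = 11319.83
Buyer bears: insurance 524.71 + destination terminal 1154.71 + delivery 1565.79 + duty 11319.83 = 14565.04
Landed cost = invoice 188139.04 + 14565.04 = 202704.08

Total landed cost: GBP 202704.08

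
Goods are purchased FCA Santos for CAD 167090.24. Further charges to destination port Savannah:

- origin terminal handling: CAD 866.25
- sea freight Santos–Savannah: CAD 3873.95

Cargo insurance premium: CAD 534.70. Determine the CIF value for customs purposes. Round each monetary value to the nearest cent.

CIF value: CAD 172365.14

CIF = FCA price + pre-shipment costs + freight + insurance
CIF = 167090.24 + 866.25 + 3873.95 + 534.70 = 172365.14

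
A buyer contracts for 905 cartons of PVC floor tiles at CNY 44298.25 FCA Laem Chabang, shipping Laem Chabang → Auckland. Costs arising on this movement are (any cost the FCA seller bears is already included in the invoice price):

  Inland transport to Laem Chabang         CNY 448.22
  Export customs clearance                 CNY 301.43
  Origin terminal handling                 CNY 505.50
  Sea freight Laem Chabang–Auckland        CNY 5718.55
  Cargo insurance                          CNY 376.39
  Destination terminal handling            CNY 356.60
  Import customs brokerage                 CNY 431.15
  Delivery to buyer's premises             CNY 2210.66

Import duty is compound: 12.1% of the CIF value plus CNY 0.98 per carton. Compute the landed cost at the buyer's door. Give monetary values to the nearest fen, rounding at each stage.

FCA: the seller delivers export-cleared goods to the carrier; the buyer bears costs from that point.
Already in the invoice (seller's account under FCA): inland to port, export clearance — exclude.
CIF value = FCA price + origin terminal + freight + insurance = 44298.25 + 505.50 + 5718.55 + 376.39 = 50898.69
Ad valorem component: 50898.69 × 12.1% = 6158.74
Specific component: 905 × 0.98 = 886.90
Import duty = 6158.74 + 886.90 = 7045.64
Buyer bears: origin terminal 505.50 + freight 5718.55 + insurance 376.39 + destination terminal 356.60 + brokerage 431.15 + delivery 2210.66 + duty 7045.64 = 16644.49
Landed cost = invoice 44298.25 + 16644.49 = 60942.74

Total landed cost: CNY 60942.74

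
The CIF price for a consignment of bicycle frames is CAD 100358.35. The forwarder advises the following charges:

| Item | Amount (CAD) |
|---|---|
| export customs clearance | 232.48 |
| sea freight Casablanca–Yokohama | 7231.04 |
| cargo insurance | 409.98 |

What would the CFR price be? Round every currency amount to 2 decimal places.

CFR price: CAD 99948.37

Not relevant to the conversion: export clearance, freight — on the seller under both CIF and CFR; already in the CIF price and stays in the CFR price.
From CIF to CFR, the seller no longer bears: insurance.
CFR price = 100358.35 − 409.98 = 99948.37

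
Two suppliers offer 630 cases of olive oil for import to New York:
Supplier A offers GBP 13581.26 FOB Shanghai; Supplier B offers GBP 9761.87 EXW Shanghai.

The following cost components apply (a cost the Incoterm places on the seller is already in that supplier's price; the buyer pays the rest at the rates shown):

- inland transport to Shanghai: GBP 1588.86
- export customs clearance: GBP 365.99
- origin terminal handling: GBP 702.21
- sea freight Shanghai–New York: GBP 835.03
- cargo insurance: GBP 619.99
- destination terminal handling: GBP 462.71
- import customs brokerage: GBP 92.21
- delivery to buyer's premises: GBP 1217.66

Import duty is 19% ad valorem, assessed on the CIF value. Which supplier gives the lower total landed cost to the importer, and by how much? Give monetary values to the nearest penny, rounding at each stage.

Supplier B is cheaper by GBP 1383.17

Supplier A (FOB):
CIF value = FOB price + freight + insurance = 13581.26 + 835.03 + 619.99 = 15036.28
Import duty = 15036.28 × 19% = 2856.89
Buyer bears (A): 835.03 + 619.99 + 462.71 + 92.21 + 1217.66 = 3227.60
Landed cost (A) = invoice 13581.26 + 3227.60 + duty 2856.89 = 19665.75
Supplier B (EXW):
CIF value = EXW price + inland to port + export clearance + origin terminal + freight + insurance = 9761.87 + 1588.86 + 365.99 + 702.21 + 835.03 + 619.99 = 13873.95
Import duty = 13873.95 × 19% = 2636.05
Buyer bears (B): 1588.86 + 365.99 + 702.21 + 835.03 + 619.99 + 462.71 + 92.21 + 1217.66 = 5884.66
Landed cost (B) = invoice 9761.87 + 5884.66 + duty 2636.05 = 18282.58
Difference = |19665.75 − 18282.58| = 1383.17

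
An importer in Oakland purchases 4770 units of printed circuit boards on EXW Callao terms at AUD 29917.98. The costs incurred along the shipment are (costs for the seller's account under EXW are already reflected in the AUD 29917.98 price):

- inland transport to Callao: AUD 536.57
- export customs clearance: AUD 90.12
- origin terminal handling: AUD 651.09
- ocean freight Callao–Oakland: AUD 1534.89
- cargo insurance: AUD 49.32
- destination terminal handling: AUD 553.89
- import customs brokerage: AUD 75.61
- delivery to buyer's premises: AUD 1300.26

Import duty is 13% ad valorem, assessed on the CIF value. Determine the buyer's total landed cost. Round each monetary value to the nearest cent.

Total landed cost: AUD 38971.13

EXW: the seller makes goods available at their premises; the buyer bears all onward costs.
CIF value = EXW price + inland to port + export clearance + origin terminal + freight + insurance = 29917.98 + 536.57 + 90.12 + 651.09 + 1534.89 + 49.32 = 32779.97
Import duty = 32779.97 × 13% = 4261.40
Buyer bears: inland to port 536.57 + export clearance 90.12 + origin terminal 651.09 + freight 1534.89 + insurance 49.32 + destination terminal 553.89 + brokerage 75.61 + delivery 1300.26 + duty 4261.40 = 9053.15
Landed cost = invoice 29917.98 + 9053.15 = 38971.13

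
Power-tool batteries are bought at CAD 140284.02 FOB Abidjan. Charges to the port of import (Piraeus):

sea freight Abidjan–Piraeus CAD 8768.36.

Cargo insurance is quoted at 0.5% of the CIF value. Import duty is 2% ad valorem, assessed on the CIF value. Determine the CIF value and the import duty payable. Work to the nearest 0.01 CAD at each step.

Let C be the CIF value. C = FOB price + freight + 0.5% × C
C − 0.5% × C = 140284.02 + 8768.36
0.995 × C = 149052.38
C = 149052.38 / 0.995 = 149801.39
Insurance premium = 0.5% × 149801.39 = 749.01
Import duty = 149801.39 × 2% = 2996.03

CIF value: CAD 149801.39; import duty: CAD 2996.03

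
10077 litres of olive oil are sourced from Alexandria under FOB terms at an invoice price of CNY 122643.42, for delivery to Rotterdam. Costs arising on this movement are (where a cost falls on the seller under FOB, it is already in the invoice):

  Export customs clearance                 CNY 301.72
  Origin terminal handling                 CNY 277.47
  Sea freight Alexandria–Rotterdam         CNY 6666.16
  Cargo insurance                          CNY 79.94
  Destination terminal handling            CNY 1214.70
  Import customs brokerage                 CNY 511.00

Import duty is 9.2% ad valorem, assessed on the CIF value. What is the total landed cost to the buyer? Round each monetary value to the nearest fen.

FOB: the seller bears costs until goods are on board at the origin port; the buyer bears freight, insurance and all costs thereafter.
Already in the invoice (seller's account under FOB): export clearance, origin terminal — exclude.
CIF value = FOB price + freight + insurance = 122643.42 + 6666.16 + 79.94 = 129389.52
Import duty = 129389.52 × 9.2% = 11903.84
Buyer bears: freight 6666.16 + insurance 79.94 + destination terminal 1214.70 + brokerage 511.00 + duty 11903.84 = 20375.64
Landed cost = invoice 122643.42 + 20375.64 = 143019.06

Total landed cost: CNY 143019.06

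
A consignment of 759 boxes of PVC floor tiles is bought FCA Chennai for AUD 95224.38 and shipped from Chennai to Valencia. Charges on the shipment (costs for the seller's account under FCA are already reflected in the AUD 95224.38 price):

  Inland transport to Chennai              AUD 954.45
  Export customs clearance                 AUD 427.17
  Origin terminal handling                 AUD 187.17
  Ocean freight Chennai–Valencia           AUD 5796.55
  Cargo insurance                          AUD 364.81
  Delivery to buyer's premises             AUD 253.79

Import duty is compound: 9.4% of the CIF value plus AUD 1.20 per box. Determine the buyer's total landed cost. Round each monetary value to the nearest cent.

FCA: the seller delivers export-cleared goods to the carrier; the buyer bears costs from that point.
Already in the invoice (seller's account under FCA): inland to port, export clearance — exclude.
CIF value = FCA price + origin terminal + freight + insurance = 95224.38 + 187.17 + 5796.55 + 364.81 = 101572.91
Ad valorem component: 101572.91 × 9.4% = 9547.85
Specific component: 759 × 1.20 = 910.80
Import duty = 9547.85 + 910.80 = 10458.65
Buyer bears: origin terminal 187.17 + freight 5796.55 + insurance 364.81 + delivery 253.79 + duty 10458.65 = 17060.97
Landed cost = invoice 95224.38 + 17060.97 = 112285.35

Total landed cost: AUD 112285.35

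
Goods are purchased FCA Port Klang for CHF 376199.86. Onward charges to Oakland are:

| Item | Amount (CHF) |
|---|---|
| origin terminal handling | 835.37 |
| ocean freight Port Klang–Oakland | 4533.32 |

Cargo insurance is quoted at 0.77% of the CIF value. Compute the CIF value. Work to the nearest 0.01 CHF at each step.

CIF value: CHF 384529.43

Let C be the CIF value. C = FCA price + pre-shipment costs + freight + 0.77% × C
C − 0.77% × C = 376199.86 + 835.37 + 4533.32
0.9923 × C = 381568.55
C = 381568.55 / 0.9923 = 384529.43
Insurance premium = 0.77% × 384529.43 = 2960.88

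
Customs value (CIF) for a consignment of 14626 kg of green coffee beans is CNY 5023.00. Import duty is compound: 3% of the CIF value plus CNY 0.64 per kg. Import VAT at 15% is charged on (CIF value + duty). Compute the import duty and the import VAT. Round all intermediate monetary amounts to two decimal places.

Import duty: CNY 9511.33; import VAT: CNY 2180.15

Ad valorem component: 5023.00 × 3% = 150.69
Specific component: 14626 × 0.64 = 9360.64
Import duty = 150.69 + 9360.64 = 9511.33
VAT base = CIF + duty = 5023.00 + 9511.33 = 14534.33
Import VAT = 14534.33 × 15% = 2180.15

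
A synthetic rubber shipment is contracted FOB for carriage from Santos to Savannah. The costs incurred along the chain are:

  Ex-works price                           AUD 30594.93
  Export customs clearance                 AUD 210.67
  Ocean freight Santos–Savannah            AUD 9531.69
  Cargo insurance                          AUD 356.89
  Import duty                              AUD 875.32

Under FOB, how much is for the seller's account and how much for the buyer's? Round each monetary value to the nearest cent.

FOB: the seller bears costs until goods are on board at the origin port; the buyer bears freight, insurance and all costs thereafter.
Seller's account: goods 30594.93 + export clearance 210.67 = 30805.60
Buyer's account: freight 9531.69 + insurance 356.89 + duty 875.32 = 10763.90

Seller: AUD 30805.60; buyer: AUD 10763.90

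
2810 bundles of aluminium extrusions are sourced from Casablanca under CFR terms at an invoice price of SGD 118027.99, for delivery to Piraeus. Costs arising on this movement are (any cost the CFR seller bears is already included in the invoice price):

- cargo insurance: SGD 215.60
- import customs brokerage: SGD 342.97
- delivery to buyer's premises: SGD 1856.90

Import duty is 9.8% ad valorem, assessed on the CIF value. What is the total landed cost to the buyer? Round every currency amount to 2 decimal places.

CFR: the seller pays costs through ocean freight to the destination port, but not insurance.
CIF value = CFR price + insurance = 118027.99 + 215.60 = 118243.59
Import duty = 118243.59 × 9.8% = 11587.87
Buyer bears: insurance 215.60 + brokerage 342.97 + delivery 1856.90 + duty 11587.87 = 14003.34
Landed cost = invoice 118027.99 + 14003.34 = 132031.33

Total landed cost: SGD 132031.33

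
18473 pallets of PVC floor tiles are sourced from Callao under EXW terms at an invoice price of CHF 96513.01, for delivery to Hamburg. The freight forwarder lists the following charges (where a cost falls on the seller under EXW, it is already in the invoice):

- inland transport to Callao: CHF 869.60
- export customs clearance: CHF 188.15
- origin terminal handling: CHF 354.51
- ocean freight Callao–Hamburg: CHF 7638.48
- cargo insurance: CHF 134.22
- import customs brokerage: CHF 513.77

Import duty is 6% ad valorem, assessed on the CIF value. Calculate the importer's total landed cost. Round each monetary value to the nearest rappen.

Total landed cost: CHF 112553.62

EXW: the seller makes goods available at their premises; the buyer bears all onward costs.
CIF value = EXW price + inland to port + export clearance + origin terminal + freight + insurance = 96513.01 + 869.60 + 188.15 + 354.51 + 7638.48 + 134.22 = 105697.97
Import duty = 105697.97 × 6% = 6341.88
Buyer bears: inland to port 869.60 + export clearance 188.15 + origin terminal 354.51 + freight 7638.48 + insurance 134.22 + brokerage 513.77 + duty 6341.88 = 16040.61
Landed cost = invoice 96513.01 + 16040.61 = 112553.62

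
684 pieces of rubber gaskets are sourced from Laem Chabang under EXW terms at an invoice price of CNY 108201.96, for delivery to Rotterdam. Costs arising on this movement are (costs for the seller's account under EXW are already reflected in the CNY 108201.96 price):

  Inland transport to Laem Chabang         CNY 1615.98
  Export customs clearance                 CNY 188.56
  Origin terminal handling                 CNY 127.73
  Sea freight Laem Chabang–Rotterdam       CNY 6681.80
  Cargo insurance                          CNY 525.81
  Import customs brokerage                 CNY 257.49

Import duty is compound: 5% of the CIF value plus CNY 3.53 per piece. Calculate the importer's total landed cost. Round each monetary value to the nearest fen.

Total landed cost: CNY 125880.94

EXW: the seller makes goods available at their premises; the buyer bears all onward costs.
CIF value = EXW price + inland to port + export clearance + origin terminal + freight + insurance = 108201.96 + 1615.98 + 188.56 + 127.73 + 6681.80 + 525.81 = 117341.84
Ad valorem component: 117341.84 × 5% = 5867.09
Specific component: 684 × 3.53 = 2414.52
Import duty = 5867.09 + 2414.52 = 8281.61
Buyer bears: inland to port 1615.98 + export clearance 188.56 + origin terminal 127.73 + freight 6681.80 + insurance 525.81 + brokerage 257.49 + duty 8281.61 = 17678.98
Landed cost = invoice 108201.96 + 17678.98 = 125880.94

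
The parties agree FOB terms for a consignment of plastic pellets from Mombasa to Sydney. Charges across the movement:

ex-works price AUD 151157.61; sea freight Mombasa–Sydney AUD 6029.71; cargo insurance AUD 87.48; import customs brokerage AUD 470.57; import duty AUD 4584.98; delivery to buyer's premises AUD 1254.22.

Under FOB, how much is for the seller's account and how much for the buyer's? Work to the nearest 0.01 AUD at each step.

Seller: AUD 151157.61; buyer: AUD 12426.96

FOB: the seller bears costs until goods are on board at the origin port; the buyer bears freight, insurance and all costs thereafter.
Seller's account: goods 151157.61 = 151157.61
Buyer's account: freight 6029.71 + insurance 87.48 + brokerage 470.57 + duty 4584.98 + delivery 1254.22 = 12426.96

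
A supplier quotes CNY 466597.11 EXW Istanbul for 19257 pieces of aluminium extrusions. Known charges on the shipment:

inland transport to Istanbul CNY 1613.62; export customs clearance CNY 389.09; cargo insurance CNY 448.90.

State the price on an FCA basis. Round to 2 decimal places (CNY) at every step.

FCA price: CNY 468599.82

Not relevant to the conversion: insurance — on the buyer under both terms; not part of either seller's price.
From EXW to FCA, the seller additionally bears: inland to port, export clearance.
FCA price = 466597.11 + 1613.62 + 389.09 = 468599.82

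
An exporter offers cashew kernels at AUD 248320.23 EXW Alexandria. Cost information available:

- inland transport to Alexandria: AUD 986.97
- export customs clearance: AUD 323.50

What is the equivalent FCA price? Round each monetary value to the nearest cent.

From EXW to FCA, the seller additionally bears: inland to port, export clearance.
FCA price = 248320.23 + 986.97 + 323.50 = 249630.70

FCA price: AUD 249630.70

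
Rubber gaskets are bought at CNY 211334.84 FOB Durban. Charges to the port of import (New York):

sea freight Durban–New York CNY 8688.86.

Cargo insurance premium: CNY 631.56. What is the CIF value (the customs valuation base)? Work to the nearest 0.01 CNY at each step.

CIF = FOB price + freight + insurance
CIF = 211334.84 + 8688.86 + 631.56 = 220655.26

CIF value: CNY 220655.26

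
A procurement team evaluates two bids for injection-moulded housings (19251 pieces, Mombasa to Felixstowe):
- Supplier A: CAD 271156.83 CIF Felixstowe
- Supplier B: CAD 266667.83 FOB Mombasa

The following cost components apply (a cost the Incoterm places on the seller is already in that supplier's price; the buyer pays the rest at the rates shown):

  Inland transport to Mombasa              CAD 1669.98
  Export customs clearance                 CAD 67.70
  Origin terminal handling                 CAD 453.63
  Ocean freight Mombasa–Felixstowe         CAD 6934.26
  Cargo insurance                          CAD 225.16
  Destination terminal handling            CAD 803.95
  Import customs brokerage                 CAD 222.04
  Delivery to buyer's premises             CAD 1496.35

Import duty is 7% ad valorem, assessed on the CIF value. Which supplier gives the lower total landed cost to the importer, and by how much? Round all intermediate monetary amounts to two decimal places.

Supplier A (CIF):
The CIF price already equals the CIF value: 271156.83
Import duty = 271156.83 × 7% = 18980.98
Buyer bears (A): 803.95 + 222.04 + 1496.35 = 2522.34
Landed cost (A) = invoice 271156.83 + 2522.34 + duty 18980.98 = 292660.15
Supplier B (FOB):
CIF value = FOB price + freight + insurance = 266667.83 + 6934.26 + 225.16 = 273827.25
Import duty = 273827.25 × 7% = 19167.91
Buyer bears (B): 6934.26 + 225.16 + 803.95 + 222.04 + 1496.35 = 9681.76
Landed cost (B) = invoice 266667.83 + 9681.76 + duty 19167.91 = 295517.50
Difference = |292660.15 − 295517.50| = 2857.35

Supplier A is cheaper by CAD 2857.35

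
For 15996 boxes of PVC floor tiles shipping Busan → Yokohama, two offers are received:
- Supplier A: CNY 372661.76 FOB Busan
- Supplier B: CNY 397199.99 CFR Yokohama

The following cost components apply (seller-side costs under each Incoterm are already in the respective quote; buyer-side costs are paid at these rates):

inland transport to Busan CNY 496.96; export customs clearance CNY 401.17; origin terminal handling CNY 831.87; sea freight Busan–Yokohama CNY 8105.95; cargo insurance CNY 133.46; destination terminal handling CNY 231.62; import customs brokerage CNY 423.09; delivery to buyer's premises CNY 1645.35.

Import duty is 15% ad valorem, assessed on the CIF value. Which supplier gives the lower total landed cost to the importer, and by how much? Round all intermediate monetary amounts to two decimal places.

Supplier A is cheaper by CNY 18897.12

Supplier A (FOB):
CIF value = FOB price + freight + insurance = 372661.76 + 8105.95 + 133.46 = 380901.17
Import duty = 380901.17 × 15% = 57135.18
Buyer bears (A): 8105.95 + 133.46 + 231.62 + 423.09 + 1645.35 = 10539.47
Landed cost (A) = invoice 372661.76 + 10539.47 + duty 57135.18 = 440336.41
Supplier B (CFR):
CIF value = CFR price + insurance = 397199.99 + 133.46 = 397333.45
Import duty = 397333.45 × 15% = 59600.02
Buyer bears (B): 133.46 + 231.62 + 423.09 + 1645.35 = 2433.52
Landed cost (B) = invoice 397199.99 + 2433.52 + duty 59600.02 = 459233.53
Difference = |440336.41 − 459233.53| = 18897.12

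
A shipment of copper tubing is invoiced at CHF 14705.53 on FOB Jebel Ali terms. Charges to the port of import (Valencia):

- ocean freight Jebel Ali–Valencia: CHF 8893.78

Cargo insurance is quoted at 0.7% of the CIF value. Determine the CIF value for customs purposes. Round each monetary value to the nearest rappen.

Let C be the CIF value. C = FOB price + freight + 0.7% × C
C − 0.7% × C = 14705.53 + 8893.78
0.993 × C = 23599.31
C = 23599.31 / 0.993 = 23765.67
Insurance premium = 0.7% × 23765.67 = 166.36

CIF value: CHF 23765.67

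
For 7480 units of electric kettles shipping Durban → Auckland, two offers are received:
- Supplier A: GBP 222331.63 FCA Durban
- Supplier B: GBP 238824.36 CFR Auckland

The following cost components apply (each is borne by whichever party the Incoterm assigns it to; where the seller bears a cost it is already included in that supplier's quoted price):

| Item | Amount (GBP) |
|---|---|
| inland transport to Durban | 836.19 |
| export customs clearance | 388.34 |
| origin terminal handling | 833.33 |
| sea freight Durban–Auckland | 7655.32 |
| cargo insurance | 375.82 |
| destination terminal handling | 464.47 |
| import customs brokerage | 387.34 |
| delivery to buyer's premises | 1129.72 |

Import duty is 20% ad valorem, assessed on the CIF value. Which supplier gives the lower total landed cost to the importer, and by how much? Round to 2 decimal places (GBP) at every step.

Supplier A is cheaper by GBP 9604.90

Supplier A (FCA):
CIF value = FCA price + origin terminal + freight + insurance = 222331.63 + 833.33 + 7655.32 + 375.82 = 231196.10
Import duty = 231196.10 × 20% = 46239.22
Buyer bears (A): 833.33 + 7655.32 + 375.82 + 464.47 + 387.34 + 1129.72 = 10846.00
Landed cost (A) = invoice 222331.63 + 10846.00 + duty 46239.22 = 279416.85
Supplier B (CFR):
CIF value = CFR price + insurance = 238824.36 + 375.82 = 239200.18
Import duty = 239200.18 × 20% = 47840.04
Buyer bears (B): 375.82 + 464.47 + 387.34 + 1129.72 = 2357.35
Landed cost (B) = invoice 238824.36 + 2357.35 + duty 47840.04 = 289021.75
Difference = |279416.85 − 289021.75| = 9604.90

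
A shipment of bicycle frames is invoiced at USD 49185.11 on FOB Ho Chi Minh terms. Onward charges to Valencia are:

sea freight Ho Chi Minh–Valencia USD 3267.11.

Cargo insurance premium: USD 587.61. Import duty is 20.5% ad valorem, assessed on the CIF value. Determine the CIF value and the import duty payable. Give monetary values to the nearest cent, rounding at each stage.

CIF value: USD 53039.83; import duty: USD 10873.17

CIF = FOB price + freight + insurance
CIF = 49185.11 + 3267.11 + 587.61 = 53039.83
Import duty = 53039.83 × 20.5% = 10873.17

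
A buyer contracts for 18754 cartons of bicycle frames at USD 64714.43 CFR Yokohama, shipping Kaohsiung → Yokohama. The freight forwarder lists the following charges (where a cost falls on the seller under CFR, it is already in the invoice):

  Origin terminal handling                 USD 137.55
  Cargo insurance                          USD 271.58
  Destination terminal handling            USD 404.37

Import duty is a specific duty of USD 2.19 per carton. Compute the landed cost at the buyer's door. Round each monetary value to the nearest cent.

Total landed cost: USD 106461.64

CFR: the seller pays costs through ocean freight to the destination port, but not insurance.
Already in the invoice (seller's account under CFR): origin terminal — exclude.
CIF value = CFR price + insurance = 64714.43 + 271.58 = 64986.01
Import duty = 18754 × 2.19 = 41071.26
Buyer bears: insurance 271.58 + destination terminal 404.37 + duty 41071.26 = 41747.21
Landed cost = invoice 64714.43 + 41747.21 = 106461.64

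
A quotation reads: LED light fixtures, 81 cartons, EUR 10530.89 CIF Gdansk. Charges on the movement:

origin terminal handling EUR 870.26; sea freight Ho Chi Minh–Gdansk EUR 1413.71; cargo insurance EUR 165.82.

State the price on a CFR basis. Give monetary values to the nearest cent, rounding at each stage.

CFR price: EUR 10365.07

Not relevant to the conversion: origin terminal, freight — on the seller under both CIF and CFR; already in the CIF price and stays in the CFR price.
From CIF to CFR, the seller no longer bears: insurance.
CFR price = 10530.89 − 165.82 = 10365.07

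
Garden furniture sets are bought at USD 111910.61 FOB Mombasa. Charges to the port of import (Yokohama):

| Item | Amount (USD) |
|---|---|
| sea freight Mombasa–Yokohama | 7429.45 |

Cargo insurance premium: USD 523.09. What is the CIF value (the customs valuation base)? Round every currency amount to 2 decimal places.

CIF value: USD 119863.15

CIF = FOB price + freight + insurance
CIF = 111910.61 + 7429.45 + 523.09 = 119863.15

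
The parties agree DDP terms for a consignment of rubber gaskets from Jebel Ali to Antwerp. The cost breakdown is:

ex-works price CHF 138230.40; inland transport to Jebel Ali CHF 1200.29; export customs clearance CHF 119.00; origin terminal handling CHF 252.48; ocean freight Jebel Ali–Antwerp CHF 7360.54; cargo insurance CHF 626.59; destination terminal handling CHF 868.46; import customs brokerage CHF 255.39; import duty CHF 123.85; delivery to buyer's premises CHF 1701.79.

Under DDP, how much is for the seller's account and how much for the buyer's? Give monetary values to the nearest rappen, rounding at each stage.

Seller: CHF 150738.79; buyer: CHF 0.00

DDP: the seller bears all costs including import duty.
Seller's account: goods 138230.40 + inland to port 1200.29 + export clearance 119.00 + origin terminal 252.48 + freight 7360.54 + insurance 626.59 + destination terminal 868.46 + brokerage 255.39 + duty 123.85 + delivery 1701.79 = 150738.79
Buyer's account: 0.00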